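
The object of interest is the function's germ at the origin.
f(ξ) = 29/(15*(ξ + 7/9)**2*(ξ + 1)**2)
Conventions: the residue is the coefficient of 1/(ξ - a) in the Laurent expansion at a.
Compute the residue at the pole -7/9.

At the order-2 pole -7/9 set g(ξ) = (ξ - (-7/9))^2*f(ξ) = 29/(15*(ξ + 1)**2).
Order-2 pole: residue = g'(a); g'(-7/9) = -7047/20, so the residue is -7047/20.

The residue is -7047/20.


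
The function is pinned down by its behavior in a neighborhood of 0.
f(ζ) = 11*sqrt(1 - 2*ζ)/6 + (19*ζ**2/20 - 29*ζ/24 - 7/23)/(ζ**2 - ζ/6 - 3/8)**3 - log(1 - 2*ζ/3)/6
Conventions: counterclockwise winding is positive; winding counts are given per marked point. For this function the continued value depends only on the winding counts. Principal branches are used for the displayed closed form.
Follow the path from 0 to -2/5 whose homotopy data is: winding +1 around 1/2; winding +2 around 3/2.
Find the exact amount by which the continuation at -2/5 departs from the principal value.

The rational part is single-valued and drops out of the difference; each branch term changes only by its own monodromy.
(-1/6)*log(1 - ζ/(3/2)): each positive loop around 3/2 adds 2*pi*i to the log, so winding +2 contributes (-1/6)*(2)*2*pi*i = -(2/3)*pi*i.
(11/6)*sqrt(1 - ζ/(1/2)): winding +1 is odd, the square root flips sign, contributing -2*(11/6)*sqrt(1 - (-2/5)/(1/2)) = -2*(11/6)*sqrt(9/5) = -(11/5)*sqrt(5).
Summing the contributions at ζ = -2/5 gives (-(11/5)*sqrt(5)) - ((2/3)*pi)*i.

Continued minus principal equals (-(11/5)*sqrt(5)) - ((2/3)*pi)*i.


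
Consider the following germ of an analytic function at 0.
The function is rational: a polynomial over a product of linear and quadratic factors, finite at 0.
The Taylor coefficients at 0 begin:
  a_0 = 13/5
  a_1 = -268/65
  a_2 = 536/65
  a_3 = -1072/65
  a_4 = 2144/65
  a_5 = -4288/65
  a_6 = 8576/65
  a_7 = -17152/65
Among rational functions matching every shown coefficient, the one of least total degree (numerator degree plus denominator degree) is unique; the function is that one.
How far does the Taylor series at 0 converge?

No rational of total degree below 2 reproduces all 8 coefficients; solving the [1/1] Pade equations on them gives f(d) = (7*d/13 + 13/10)/(d + 1/2), whose expansion matches every shown term.
Denominator factor (d + 1/2): pole of order 1 at -1/2, modulus 1/2.
The radius of convergence is the smallest modulus among the singular points: 1/2.

The radius of convergence is 1/2.


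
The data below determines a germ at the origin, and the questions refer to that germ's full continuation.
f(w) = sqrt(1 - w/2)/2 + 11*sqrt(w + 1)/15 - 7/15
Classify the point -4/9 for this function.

The point is a regular point.

There is no denominator, hence no pole anywhere.
Branch term sqrt(1 - w/(-1)): argument at -4/9 is 5/9, nonzero, so -4/9 is not its branch point (a point on a principal cut is still regular for the continued germ).
Branch term sqrt(1 - w/(2)): argument at -4/9 is 11/9, nonzero, so -4/9 is not its branch point (a point on a principal cut is still regular for the continued germ).
So the germ continues analytically to -4/9.


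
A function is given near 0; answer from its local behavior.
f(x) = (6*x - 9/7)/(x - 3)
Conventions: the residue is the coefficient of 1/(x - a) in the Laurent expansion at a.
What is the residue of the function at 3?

The residue is 117/7.

At the order-1 pole 3 set g(x) = (x - (3))*f(x) = 6*x - 9/7.
Simple pole: residue = g(a) at a = 3, which is 117/7.


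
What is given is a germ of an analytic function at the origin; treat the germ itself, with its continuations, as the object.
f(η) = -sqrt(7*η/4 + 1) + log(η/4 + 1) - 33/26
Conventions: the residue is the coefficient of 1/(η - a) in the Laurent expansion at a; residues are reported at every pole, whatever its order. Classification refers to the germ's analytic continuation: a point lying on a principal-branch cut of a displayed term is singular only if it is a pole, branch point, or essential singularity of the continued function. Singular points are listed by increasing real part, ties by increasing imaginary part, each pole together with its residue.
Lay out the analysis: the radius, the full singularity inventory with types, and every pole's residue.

Radius of convergence at 0: 4/7.
At -4: a logarithmic branch point.
At -4/7: an algebraic (square-root) branch point.

Branch term (-1)*sqrt(1 - η/(-4/7)): its argument vanishes at η = -4/7, a square-root branch point, modulus 4/7.
Branch term (1)*log(1 - η/(-4)): its argument vanishes at η = -4, a logarithmic branch point, modulus 4.
The radius of convergence is the smallest modulus among the singular points: 4/7.
List the singular points by increasing real part (a conjugate pair: the negative imaginary part first).


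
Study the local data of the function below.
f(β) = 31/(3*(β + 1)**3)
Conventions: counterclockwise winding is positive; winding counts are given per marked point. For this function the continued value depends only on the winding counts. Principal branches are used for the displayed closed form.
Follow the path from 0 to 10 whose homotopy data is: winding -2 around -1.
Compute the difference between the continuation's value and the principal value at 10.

The function is rational, hence single-valued: continuing it around any pole returns the same value, so the difference is 0.

Continued minus principal equals 0.


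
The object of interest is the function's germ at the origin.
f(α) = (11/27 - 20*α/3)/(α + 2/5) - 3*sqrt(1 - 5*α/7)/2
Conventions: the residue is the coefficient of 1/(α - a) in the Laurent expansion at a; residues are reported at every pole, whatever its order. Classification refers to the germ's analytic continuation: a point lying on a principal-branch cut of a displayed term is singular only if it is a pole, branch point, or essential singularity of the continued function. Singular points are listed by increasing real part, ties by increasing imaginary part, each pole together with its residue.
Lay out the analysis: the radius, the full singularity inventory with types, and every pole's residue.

Denominator factor (α + 2/5): pole of order 1 at -2/5, modulus 2/5.
Branch term (-3/2)*sqrt(1 - α/(7/5)): its argument vanishes at α = 7/5, a square-root branch point, modulus 7/5.
The radius of convergence is the smallest modulus among the singular points: 2/5.
The branch term is analytic at -2/5 and contributes nothing to the residue; only the rational part matters.
At the order-1 pole -2/5 set g(α) = (α - (-2/5))*(rational part) = 11/27 - 20*α/3.
Simple pole: residue = g(a) at a = -2/5, which is 83/27.
List the singular points by increasing real part (a conjugate pair: the negative imaginary part first).

Radius of convergence at 0: 2/5.
At -2/5: a pole of order 1; residue 83/27.
At 7/5: an algebraic (square-root) branch point.


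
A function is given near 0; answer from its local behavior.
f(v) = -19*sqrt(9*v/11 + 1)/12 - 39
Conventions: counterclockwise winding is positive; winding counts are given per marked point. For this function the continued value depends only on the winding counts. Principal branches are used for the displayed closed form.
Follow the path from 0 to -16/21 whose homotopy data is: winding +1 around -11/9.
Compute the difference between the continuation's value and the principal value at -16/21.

The rational part is single-valued and drops out of the difference; each branch term changes only by its own monodromy.
(-19/12)*sqrt(1 - v/(-11/9)): winding +1 is odd, the square root flips sign, contributing -2*(-19/12)*sqrt(1 - (-16/21)/(-11/9)) = -2*(-19/12)*sqrt(29/77) = (19/462)*sqrt(2233).
Summing the contributions at v = -16/21 gives (19/462)*sqrt(2233).

Continued minus principal equals (19/462)*sqrt(2233).


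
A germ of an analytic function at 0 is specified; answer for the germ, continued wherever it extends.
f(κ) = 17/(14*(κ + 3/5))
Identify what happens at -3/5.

The denominator factor κ + 3/5 vanishes at -3/5 and appears to the power 1; the numerator there equals 17/14, nonzero, and no other factor vanishes.
Hence a pole whose order is the multiplicity, 1.

The point is a pole of order 1.


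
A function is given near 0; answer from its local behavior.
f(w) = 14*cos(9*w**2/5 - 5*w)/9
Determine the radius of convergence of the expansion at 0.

The radius of convergence is infinite.

The factor cos(9*w**2/5 - 5*w) is entire and contributes no finite singular point.
The polynomial part has no poles.
No finite singular points: the Taylor series at 0 converges everywhere.


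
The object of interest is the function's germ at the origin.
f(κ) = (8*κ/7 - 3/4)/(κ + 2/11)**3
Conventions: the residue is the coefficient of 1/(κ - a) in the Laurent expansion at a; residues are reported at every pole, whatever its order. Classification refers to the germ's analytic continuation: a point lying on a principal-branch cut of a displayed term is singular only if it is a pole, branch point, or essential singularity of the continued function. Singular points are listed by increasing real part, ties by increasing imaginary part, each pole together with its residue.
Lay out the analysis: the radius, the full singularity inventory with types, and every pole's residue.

Radius of convergence at 0: 2/11.
At -2/11: a pole of order 3; residue 0.

Denominator factor (κ + 2/11)^3: pole of order 3 at -2/11, modulus 2/11.
The radius of convergence is the smallest modulus among the singular points: 2/11.
At the order-3 pole -2/11 set g(κ) = (κ - (-2/11))^3*f(κ) = 8*κ/7 - 3/4.
Order-3 pole: residue = g''(a)/2; g''(-2/11) = 0, so the residue is 0.


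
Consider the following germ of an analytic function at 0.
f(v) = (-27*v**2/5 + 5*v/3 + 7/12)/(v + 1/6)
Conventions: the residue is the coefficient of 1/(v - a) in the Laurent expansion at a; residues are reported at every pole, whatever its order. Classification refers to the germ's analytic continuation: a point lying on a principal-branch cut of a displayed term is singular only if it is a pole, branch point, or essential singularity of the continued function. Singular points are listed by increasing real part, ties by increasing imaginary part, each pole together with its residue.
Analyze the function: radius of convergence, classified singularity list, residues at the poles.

Denominator factor (v + 1/6): pole of order 1 at -1/6, modulus 1/6.
The radius of convergence is the smallest modulus among the singular points: 1/6.
At the order-1 pole -1/6 set g(v) = (v - (-1/6))*f(v) = -27*v**2/5 + 5*v/3 + 7/12.
Simple pole: residue = g(a) at a = -1/6, which is 7/45.

Radius of convergence at 0: 1/6.
At -1/6: a pole of order 1; residue 7/45.


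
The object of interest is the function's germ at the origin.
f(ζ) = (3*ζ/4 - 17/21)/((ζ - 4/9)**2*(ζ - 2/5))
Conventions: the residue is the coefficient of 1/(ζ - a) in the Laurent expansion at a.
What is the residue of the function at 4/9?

At the order-2 pole 4/9 set g(ζ) = (ζ - (4/9))^2*f(ζ) = (3*ζ/4 - 17/21)/(ζ - 2/5).
Order-2 pole: residue = g'(a); g'(4/9) = 14445/56, so the residue is 14445/56.

The residue is 14445/56.


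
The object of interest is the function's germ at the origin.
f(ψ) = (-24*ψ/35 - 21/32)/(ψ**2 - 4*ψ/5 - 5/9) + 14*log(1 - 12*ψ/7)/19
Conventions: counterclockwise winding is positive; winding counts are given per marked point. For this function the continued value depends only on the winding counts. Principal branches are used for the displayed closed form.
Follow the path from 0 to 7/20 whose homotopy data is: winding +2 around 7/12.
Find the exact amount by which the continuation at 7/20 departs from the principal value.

The rational part is single-valued and drops out of the difference; each branch term changes only by its own monodromy.
(14/19)*log(1 - ψ/(7/12)): each positive loop around 7/12 adds 2*pi*i to the log, so winding +2 contributes (14/19)*(2)*2*pi*i = (56/19)*pi*i.
Summing the contributions at ψ = 7/20 gives (56/19)*pi*i.

Continued minus principal equals (56/19)*pi*i.


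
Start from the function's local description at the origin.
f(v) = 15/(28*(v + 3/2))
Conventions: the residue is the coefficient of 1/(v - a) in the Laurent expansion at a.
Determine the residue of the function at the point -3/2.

The residue is 15/28.

At the order-1 pole -3/2 set g(v) = (v - (-3/2))*f(v) = 15/28.
Simple pole: residue = g(a) at a = -3/2, which is 15/28.


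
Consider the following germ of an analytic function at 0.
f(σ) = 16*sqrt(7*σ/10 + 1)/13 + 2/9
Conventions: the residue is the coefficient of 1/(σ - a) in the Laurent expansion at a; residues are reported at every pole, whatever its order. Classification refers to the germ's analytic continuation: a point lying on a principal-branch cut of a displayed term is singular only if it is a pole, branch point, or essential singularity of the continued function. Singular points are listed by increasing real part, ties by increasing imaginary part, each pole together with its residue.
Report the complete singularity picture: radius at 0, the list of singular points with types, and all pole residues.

Branch term (16/13)*sqrt(1 - σ/(-10/7)): its argument vanishes at σ = -10/7, a square-root branch point, modulus 10/7.
The radius of convergence is the smallest modulus among the singular points: 10/7.

Radius of convergence at 0: 10/7.
At -10/7: an algebraic (square-root) branch point.


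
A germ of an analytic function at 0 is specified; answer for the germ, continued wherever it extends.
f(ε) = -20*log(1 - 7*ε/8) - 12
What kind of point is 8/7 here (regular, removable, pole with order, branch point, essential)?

The term (-20)*log(1 - ε/(8/7)) has argument 1 - 8/7/(8/7) = 0 at 8/7: a logarithmic (infinitely-sheeted) branch point; the remaining terms are analytic or single-valued there.

The point is a logarithmic branch point.


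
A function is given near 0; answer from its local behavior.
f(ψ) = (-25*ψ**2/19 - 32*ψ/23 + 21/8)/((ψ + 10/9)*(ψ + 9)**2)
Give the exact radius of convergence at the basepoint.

The radius of convergence is 10/9.

Denominator factor (ψ + 10/9): pole of order 1 at -10/9, modulus 10/9.
Denominator factor (ψ + 9)^2: pole of order 2 at -9, modulus 9.
The radius of convergence is the smallest modulus among the singular points: 10/9.


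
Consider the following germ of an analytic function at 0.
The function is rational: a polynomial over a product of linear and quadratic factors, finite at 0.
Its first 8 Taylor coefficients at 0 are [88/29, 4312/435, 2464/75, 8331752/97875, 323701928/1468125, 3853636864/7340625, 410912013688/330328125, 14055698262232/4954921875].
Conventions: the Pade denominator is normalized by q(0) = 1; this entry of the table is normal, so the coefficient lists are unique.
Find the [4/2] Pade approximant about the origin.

Taylor coefficients needed (read off): a_0 = 88/29, a_1 = 4312/435, a_2 = 2464/75, a_3 = 8331752/97875, a_4 = 323701928/1468125, a_5 = 3853636864/7340625, a_6 = 410912013688/330328125.
Write the denominator as Q(w) = 1 + q1*w + q2*w^2. Requiring Q*f - P = O(w^7) with deg P <= 4 kills the coefficients of w^5..w^6 in Q*f:
  w^5: a_5 + q1*a_4 + q2*a_3 = 0, i.e. 3853636864/7340625 + (323701928/1468125)*q1 + (8331752/97875)*q2 = 0.
  w^6: a_6 + q1*a_5 + q2*a_4 = 0, i.e. 410912013688/330328125 + (3853636864/7340625)*q1 + (323701928/1468125)*q2 = 0.
Solving this linear system: q1 = -2633653357/1048797303, q2 = 26514158969/78659797725.
The numerator is Q*f truncated at degree 4: P0 = a_0 = 88/29; P1 = a_1 + q1*a_0 = 116221282144/50691869645; P2 = a_2 + q1*a_1 + q2*a_0 = 26790247968/2981874685; P3 = a_3 + q1*a_2 + q2*a_1 = 302588219648/50691869645; P4 = a_4 + q1*a_3 + q2*a_2 = 902217987968/50691869645.

The Pade approximant has numerator coefficients [88/29, 116221282144/50691869645, 26790247968/2981874685, 302588219648/50691869645, 902217987968/50691869645]; denominator coefficients [1, -2633653357/1048797303, 26514158969/78659797725].


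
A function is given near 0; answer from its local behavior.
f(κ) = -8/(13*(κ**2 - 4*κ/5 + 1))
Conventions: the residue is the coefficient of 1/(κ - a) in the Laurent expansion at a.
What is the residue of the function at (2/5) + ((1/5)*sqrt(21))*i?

The factor κ**2 - 4*κ/5 + 1 splits as (κ - a)(κ - a') with a = (2/5) + ((1/5)*sqrt(21))*i, a' = (2/5) - ((1/5)*sqrt(21))*i. At the order-1 pole a set g(κ) = (κ - a)*f(κ) = [-8/13] / (κ - a').
Simple pole: residue = g(a) at a = (2/5) + ((1/5)*sqrt(21))*i, which is ((20/273)*sqrt(21))*i.

The residue is ((20/273)*sqrt(21))*i.


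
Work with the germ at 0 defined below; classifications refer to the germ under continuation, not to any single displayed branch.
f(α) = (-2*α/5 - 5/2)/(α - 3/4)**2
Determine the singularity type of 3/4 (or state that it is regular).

The denominator factor α - 3/4 vanishes at 3/4 and appears to the power 2; the numerator there equals -14/5, nonzero, and no other factor vanishes.
Hence a pole whose order is the multiplicity, 2.

The point is a pole of order 2.


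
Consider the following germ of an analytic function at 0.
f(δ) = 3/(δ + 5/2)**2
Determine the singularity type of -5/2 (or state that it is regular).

The point is a pole of order 2.

The denominator factor δ + 5/2 vanishes at -5/2 and appears to the power 2; the numerator there equals 3, nonzero, and no other factor vanishes.
Hence a pole whose order is the multiplicity, 2.


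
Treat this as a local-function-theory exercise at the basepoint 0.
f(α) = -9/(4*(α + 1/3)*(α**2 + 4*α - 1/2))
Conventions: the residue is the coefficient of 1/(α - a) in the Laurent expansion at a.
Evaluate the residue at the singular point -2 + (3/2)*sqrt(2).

The residue is -81/124 - (45/124)*sqrt(2).

The factor α**2 + 4*α - 1/2 splits as (α - a)(α - a') with a = -2 + (3/2)*sqrt(2), a' = -2 - (3/2)*sqrt(2). At the order-1 pole a set g(α) = (α - a)*f(α) = [-9/(4*(α + 1/3))] / (α - a').
Simple pole: residue = g(a) at a = -2 + (3/2)*sqrt(2), which is -81/124 - (45/124)*sqrt(2).


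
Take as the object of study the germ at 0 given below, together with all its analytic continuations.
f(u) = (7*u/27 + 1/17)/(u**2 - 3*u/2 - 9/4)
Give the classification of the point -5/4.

The point is a regular point.

Denominator factors: u**2 - 3*u/2 - 9/4 = 19/16 at u = -5/4 — none vanishes.
So the germ continues analytically to -5/4.


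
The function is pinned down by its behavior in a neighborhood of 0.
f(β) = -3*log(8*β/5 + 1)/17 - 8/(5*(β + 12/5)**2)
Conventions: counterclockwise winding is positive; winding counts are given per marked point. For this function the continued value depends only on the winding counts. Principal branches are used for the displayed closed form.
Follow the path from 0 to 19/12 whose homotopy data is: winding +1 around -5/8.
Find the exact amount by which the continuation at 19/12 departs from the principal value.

The rational part is single-valued and drops out of the difference; each branch term changes only by its own monodromy.
(-3/17)*log(1 - β/(-5/8)): each positive loop around -5/8 adds 2*pi*i to the log, so winding +1 contributes (-3/17)*(1)*2*pi*i = -(6/17)*pi*i.
Summing the contributions at β = 19/12 gives -(6/17)*pi*i.

Continued minus principal equals -(6/17)*pi*i.


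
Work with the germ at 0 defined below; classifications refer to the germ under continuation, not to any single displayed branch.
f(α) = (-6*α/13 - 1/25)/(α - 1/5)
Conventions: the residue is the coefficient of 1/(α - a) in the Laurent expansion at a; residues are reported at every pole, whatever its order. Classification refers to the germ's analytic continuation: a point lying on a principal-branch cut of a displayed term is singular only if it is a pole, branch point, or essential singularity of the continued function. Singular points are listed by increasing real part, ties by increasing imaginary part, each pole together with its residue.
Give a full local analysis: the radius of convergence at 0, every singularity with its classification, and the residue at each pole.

Radius of convergence at 0: 1/5.
At 1/5: a pole of order 1; residue -43/325.

Denominator factor (α - 1/5): pole of order 1 at 1/5, modulus 1/5.
The radius of convergence is the smallest modulus among the singular points: 1/5.
At the order-1 pole 1/5 set g(α) = (α - (1/5))*f(α) = -6*α/13 - 1/25.
Simple pole: residue = g(a) at a = 1/5, which is -43/325.


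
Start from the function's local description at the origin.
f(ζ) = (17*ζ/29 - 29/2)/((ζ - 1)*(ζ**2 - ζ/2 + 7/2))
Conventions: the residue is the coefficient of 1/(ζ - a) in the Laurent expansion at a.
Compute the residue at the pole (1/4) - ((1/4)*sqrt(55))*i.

The residue is (807/464) + ((593/5104)*sqrt(55))*i.

The factor ζ**2 - ζ/2 + 7/2 splits as (ζ - a)(ζ - a') with a = (1/4) - ((1/4)*sqrt(55))*i, a' = (1/4) + ((1/4)*sqrt(55))*i. At the order-1 pole a set g(ζ) = (ζ - a)*f(ζ) = [(17*ζ/29 - 29/2)/(ζ - 1)] / (ζ - a').
Simple pole: residue = g(a) at a = (1/4) - ((1/4)*sqrt(55))*i, which is (807/464) + ((593/5104)*sqrt(55))*i.


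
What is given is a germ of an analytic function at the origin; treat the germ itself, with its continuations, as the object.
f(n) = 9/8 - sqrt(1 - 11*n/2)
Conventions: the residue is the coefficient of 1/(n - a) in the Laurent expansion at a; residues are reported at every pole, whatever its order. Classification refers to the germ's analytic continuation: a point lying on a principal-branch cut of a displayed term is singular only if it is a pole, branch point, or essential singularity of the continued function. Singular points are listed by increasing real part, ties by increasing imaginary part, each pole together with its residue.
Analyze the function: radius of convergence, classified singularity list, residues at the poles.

Branch term (-1)*sqrt(1 - n/(2/11)): its argument vanishes at n = 2/11, a square-root branch point, modulus 2/11.
The radius of convergence is the smallest modulus among the singular points: 2/11.

Radius of convergence at 0: 2/11.
At 2/11: an algebraic (square-root) branch point.


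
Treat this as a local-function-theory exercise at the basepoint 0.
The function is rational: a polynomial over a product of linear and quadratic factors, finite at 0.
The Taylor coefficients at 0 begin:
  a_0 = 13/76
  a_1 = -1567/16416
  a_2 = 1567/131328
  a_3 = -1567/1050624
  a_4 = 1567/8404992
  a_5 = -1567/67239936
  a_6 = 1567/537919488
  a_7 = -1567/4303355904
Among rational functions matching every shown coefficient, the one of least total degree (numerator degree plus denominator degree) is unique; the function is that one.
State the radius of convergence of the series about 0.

No rational of total degree below 2 reproduces all 8 coefficients; solving the [1/1] Pade equations on them gives f(r) = (26/19 - 16*r/27)/(r + 8), whose expansion matches every shown term.
Denominator factor (r + 8): pole of order 1 at -8, modulus 8.
The radius of convergence is the smallest modulus among the singular points: 8.

The radius of convergence is 8.


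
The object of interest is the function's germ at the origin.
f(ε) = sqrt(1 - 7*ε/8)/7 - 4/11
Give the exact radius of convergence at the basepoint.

The radius of convergence is 8/7.

Branch term (1/7)*sqrt(1 - ε/(8/7)): its argument vanishes at ε = 8/7, a square-root branch point, modulus 8/7.
The radius of convergence is the smallest modulus among the singular points: 8/7.


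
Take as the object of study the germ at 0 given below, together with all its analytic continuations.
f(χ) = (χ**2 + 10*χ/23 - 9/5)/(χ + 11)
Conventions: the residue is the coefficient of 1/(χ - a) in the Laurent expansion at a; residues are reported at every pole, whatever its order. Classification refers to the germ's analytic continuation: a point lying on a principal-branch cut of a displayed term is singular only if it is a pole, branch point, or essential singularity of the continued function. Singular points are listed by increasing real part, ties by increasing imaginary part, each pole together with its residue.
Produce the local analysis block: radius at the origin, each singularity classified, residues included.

Denominator factor (χ + 11): pole of order 1 at -11, modulus 11.
The radius of convergence is the smallest modulus among the singular points: 11.
At the order-1 pole -11 set g(χ) = (χ - (-11))*f(χ) = χ**2 + 10*χ/23 - 9/5.
Simple pole: residue = g(a) at a = -11, which is 13158/115.

Radius of convergence at 0: 11.
At -11: a pole of order 1; residue 13158/115.


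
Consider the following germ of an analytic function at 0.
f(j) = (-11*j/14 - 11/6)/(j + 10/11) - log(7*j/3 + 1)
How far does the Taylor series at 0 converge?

Denominator factor (j + 10/11): pole of order 1 at -10/11, modulus 10/11.
Branch term (-1)*log(1 - j/(-3/7)): its argument vanishes at j = -3/7, a logarithmic branch point, modulus 3/7.
The radius of convergence is the smallest modulus among the singular points: 3/7.

The radius of convergence is 3/7.


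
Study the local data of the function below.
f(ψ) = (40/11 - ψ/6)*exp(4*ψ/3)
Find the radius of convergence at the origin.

The factor exp(4*ψ/3) is entire and contributes no finite singular point.
The polynomial part has no poles.
No finite singular points: the Taylor series at 0 converges everywhere.

The radius of convergence is infinite.


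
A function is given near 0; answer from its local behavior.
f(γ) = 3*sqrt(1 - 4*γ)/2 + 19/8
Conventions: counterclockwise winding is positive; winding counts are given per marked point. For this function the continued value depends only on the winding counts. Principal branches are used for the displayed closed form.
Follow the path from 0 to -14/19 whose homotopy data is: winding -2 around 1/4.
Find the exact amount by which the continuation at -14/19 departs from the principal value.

Continued minus principal equals 0.

The rational part is single-valued and drops out of the difference; each branch term changes only by its own monodromy.
(3/2)*sqrt(1 - γ/(1/4)): winding -2 is even, the square root returns to the same sheet, contribution 0.
Summing the contributions at γ = -14/19 gives 0.


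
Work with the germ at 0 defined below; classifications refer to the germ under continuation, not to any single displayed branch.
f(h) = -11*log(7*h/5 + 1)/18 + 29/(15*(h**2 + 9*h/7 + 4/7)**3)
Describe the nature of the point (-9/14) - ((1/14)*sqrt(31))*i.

The point is a pole of order 3.

The denominator factor h**2 + 9*h/7 + 4/7 vanishes at (-9/14) - ((1/14)*sqrt(31))*i and appears to the power 3; the numerator there equals 29/15, nonzero, and no other factor vanishes.
The branch terms are analytic at this point.
Hence a pole whose order is the multiplicity, 3.


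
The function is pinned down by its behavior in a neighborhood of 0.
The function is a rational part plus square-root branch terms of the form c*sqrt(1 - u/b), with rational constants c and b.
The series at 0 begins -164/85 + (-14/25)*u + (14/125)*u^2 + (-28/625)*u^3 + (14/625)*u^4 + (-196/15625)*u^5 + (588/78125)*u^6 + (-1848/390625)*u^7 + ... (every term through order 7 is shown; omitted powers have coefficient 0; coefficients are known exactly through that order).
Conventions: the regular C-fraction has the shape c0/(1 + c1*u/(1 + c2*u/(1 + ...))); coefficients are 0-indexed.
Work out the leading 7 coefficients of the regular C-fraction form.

The regular C-fraction coefficients are [-164/85, -119/410, 201/410, 82/1005, 64/201, 201/1600, 439/1600].

Taylor coefficients (read off): a_0 = -164/85, a_1 = -14/25, a_2 = 14/125, a_3 = -28/625, a_4 = 14/625, a_5 = -196/15625, a_6 = 588/78125.
c0 = a_0 = -164/85. Peel one level at a time: if S = 1 + c*u/S' with S'(0) = 1, then c is the u-coefficient of S and S' = c*u/(S - 1).
S_1 = c0/f = 1 + (-119/410)*u + (23919/168100)*u^2 + ...; c1 = -119/410.
S_2 = c1*u/(S_1 - 1) = 1 + (201/410)*u + (-1/25)*u^2 + ...; c2 = 201/410.
S_3 = c2*u/(S_2 - 1) = 1 + (82/1005)*u + (-5248/202005)*u^2 + ...; c3 = 82/1005.
S_4 = c3*u/(S_3 - 1) = 1 + (64/201)*u + (-1/25)*u^2 + ...; c4 = 64/201.
S_5 = c4*u/(S_4 - 1) = 1 + (201/1600)*u + (-88239/2560000)*u^2 + ...; c5 = 201/1600.
S_6 = c5*u/(S_5 - 1) = 1 + (439/1600)*u + ...; c6 = 439/1600.


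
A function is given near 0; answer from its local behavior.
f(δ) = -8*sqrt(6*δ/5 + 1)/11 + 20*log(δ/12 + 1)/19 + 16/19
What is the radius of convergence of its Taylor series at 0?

The radius of convergence is 5/6.

Branch term (-8/11)*sqrt(1 - δ/(-5/6)): its argument vanishes at δ = -5/6, a square-root branch point, modulus 5/6.
Branch term (20/19)*log(1 - δ/(-12)): its argument vanishes at δ = -12, a logarithmic branch point, modulus 12.
The radius of convergence is the smallest modulus among the singular points: 5/6.


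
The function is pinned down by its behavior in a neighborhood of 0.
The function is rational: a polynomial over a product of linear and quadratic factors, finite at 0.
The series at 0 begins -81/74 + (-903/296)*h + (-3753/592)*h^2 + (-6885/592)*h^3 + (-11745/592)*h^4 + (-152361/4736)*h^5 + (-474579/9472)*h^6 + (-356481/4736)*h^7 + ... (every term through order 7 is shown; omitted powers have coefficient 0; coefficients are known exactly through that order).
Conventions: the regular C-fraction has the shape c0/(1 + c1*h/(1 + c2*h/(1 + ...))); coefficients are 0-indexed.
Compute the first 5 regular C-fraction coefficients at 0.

Taylor coefficients (read off): a_0 = -81/74, a_1 = -903/296, a_2 = -3753/592, a_3 = -6885/592, a_4 = -11745/592.
c0 = a_0 = -81/74. Peel one level at a time: if S = 1 + c*h/S' with S'(0) = 1, then c is the h-coefficient of S and S' = c*h/(S - 1).
S_1 = c0/f = 1 + (-301/108)*h + (23047/11664)*h^2 + ...; c1 = -301/108.
S_2 = c1*h/(S_1 - 1) = 1 + (23047/32508)*h + (183411/362404)*h^2 + ...; c2 = 23047/32508.
S_3 = c2*h/(S_2 - 1) = 1 + (-4952097/6937147)*h + (-8869743/1062328418)*h^2 + ...; c3 = -4952097/6937147.
S_4 = c3*h/(S_3 - 1) = 1 + (-3662267/313116542)*h + ...; c4 = -3662267/313116542.

The regular C-fraction coefficients are [-81/74, -301/108, 23047/32508, -4952097/6937147, -3662267/313116542].


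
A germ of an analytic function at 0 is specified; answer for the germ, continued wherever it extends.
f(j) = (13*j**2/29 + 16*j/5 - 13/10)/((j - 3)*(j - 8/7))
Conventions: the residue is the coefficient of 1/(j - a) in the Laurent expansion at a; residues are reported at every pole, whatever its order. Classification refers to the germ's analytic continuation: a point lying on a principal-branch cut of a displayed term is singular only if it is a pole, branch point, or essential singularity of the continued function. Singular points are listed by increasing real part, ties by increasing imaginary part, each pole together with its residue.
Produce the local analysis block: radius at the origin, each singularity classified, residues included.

Radius of convergence at 0: 8/7.
At 8/7: a pole of order 1; residue -8363/5278.
At 3: a pole of order 1; residue 25039/3770.

Denominator factor (j - 3): pole of order 1 at 3, modulus 3.
Denominator factor (j - 8/7): pole of order 1 at 8/7, modulus 8/7.
The radius of convergence is the smallest modulus among the singular points: 8/7.
At the order-1 pole 8/7 set g(j) = (j - (8/7))*f(j) = (13*j**2/29 + 16*j/5 - 13/10)/(j - 3).
Simple pole: residue = g(a) at a = 8/7, which is -8363/5278.
At the order-1 pole 3 set g(j) = (j - (3))*f(j) = (13*j**2/29 + 16*j/5 - 13/10)/(j - 8/7).
Simple pole: residue = g(a) at a = 3, which is 25039/3770.
List the singular points by increasing real part (a conjugate pair: the negative imaginary part first).


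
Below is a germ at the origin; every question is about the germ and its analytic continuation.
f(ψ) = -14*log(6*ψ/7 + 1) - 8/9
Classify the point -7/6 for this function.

The term (-14)*log(1 - ψ/(-7/6)) has argument 1 - -7/6/(-7/6) = 0 at -7/6: a logarithmic (infinitely-sheeted) branch point; the remaining terms are analytic or single-valued there.

The point is a logarithmic branch point.


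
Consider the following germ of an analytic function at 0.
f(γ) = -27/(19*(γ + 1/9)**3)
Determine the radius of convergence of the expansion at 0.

The radius of convergence is 1/9.

Denominator factor (γ + 1/9)^3: pole of order 3 at -1/9, modulus 1/9.
The radius of convergence is the smallest modulus among the singular points: 1/9.


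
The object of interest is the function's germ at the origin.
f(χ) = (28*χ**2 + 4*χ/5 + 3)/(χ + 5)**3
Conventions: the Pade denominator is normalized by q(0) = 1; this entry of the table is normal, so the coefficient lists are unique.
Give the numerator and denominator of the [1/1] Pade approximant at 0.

The Pade approximant has numerator coefficients [3/125, 2093/3125]; denominator coefficients [1, 706/25].

Taylor coefficients needed (expand at 0): a_0 = 3/125, a_1 = -1/125, a_2 = 706/3125.
Write the denominator as Q(χ) = 1 + q1*χ. Requiring Q*f - P = O(χ^3) with deg P <= 1 kills the coefficients of χ^2..χ^2 in Q*f:
  χ^2: a_2 + q1*a_1 = 0, i.e. 706/3125 + (-1/125)*q1 = 0.
Solving this linear system: q1 = 706/25.
The numerator is Q*f truncated at degree 1: P0 = a_0 = 3/125; P1 = a_1 + q1*a_0 = 2093/3125.


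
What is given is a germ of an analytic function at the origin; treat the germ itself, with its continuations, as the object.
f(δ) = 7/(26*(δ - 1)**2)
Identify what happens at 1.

The denominator factor δ - 1 vanishes at 1 and appears to the power 2; the numerator there equals 7/26, nonzero, and no other factor vanishes.
Hence a pole whose order is the multiplicity, 2.

The point is a pole of order 2.


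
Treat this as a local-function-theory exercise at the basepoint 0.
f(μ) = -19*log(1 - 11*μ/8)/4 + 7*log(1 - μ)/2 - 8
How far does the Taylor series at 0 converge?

The radius of convergence is 8/11.

Branch term (7/2)*log(1 - μ/(1)): its argument vanishes at μ = 1, a logarithmic branch point, modulus 1.
Branch term (-19/4)*log(1 - μ/(8/11)): its argument vanishes at μ = 8/11, a logarithmic branch point, modulus 8/11.
The radius of convergence is the smallest modulus among the singular points: 8/11.


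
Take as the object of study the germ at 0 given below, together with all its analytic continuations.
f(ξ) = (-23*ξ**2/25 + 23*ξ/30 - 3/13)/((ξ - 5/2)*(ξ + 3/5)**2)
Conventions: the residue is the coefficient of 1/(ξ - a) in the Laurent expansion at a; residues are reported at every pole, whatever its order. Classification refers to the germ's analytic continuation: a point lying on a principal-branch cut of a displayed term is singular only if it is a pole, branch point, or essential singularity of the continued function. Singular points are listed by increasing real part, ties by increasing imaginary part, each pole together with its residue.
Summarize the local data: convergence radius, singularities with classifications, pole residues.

Denominator factor (ξ - 5/2): pole of order 1 at 5/2, modulus 5/2.
Denominator factor (ξ + 3/5)^2: pole of order 2 at -3/5, modulus 3/5.
The radius of convergence is the smallest modulus among the singular points: 3/5.
At the order-2 pole -3/5 set g(ξ) = (ξ - (-3/5))^2*f(ξ) = (-23*ξ**2/25 + 23*ξ/30 - 3/13)/(ξ - 5/2).
Order-2 pole: residue = g'(a); g'(-3/5) = -465767/936975, so the residue is -465767/936975.
At the order-1 pole 5/2 set g(ξ) = (ξ - (5/2))*f(ξ) = (-23*ξ**2/25 + 23*ξ/30 - 3/13)/(ξ + 3/5)**2.
Simple pole: residue = g(a) at a = 5/2, which is -15850/37479.
List the singular points by increasing real part (a conjugate pair: the negative imaginary part first).

Radius of convergence at 0: 3/5.
At -3/5: a pole of order 2; residue -465767/936975.
At 5/2: a pole of order 1; residue -15850/37479.


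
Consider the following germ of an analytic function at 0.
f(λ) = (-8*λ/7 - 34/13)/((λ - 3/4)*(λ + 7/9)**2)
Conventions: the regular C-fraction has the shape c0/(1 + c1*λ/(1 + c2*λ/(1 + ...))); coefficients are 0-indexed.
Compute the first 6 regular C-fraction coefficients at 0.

The regular C-fraction coefficients are [3672/637, 286/357, 90301/34034, -588124809/180782602, 66378641472/347112799853, 3250836/3843953].

Taylor coefficients (expand at 0): a_0 = 3672/637, a_1 = -1584/343, a_2 = 497928/31213, a_3 = -3330848/218491, a_4 = 169858600/4588311, a_5 = -519496496/13764933.
c0 = a_0 = 3672/637. Peel one level at a time: if S = 1 + c*λ/S' with S'(0) = 1, then c is the λ-coefficient of S and S' = c*λ/(S - 1).
S_1 = c0/f = 1 + (286/357)*λ + (-90301/42483)*λ^2 + ...; c1 = 286/357.
S_2 = c1*λ/(S_1 - 1) = 1 + (90301/34034)*λ + (34595577/4008004)*λ^2 + ...; c2 = 90301/34034.
S_3 = c2*λ/(S_2 - 1) = 1 + (-588124809/180782602)*λ + (35510252256/57079894207)*λ^2 + ...; c3 = -588124809/180782602.
S_4 = c3*λ/(S_3 - 1) = 1 + (66378641472/347112799853)*λ + (-2389631092992/14775974666209)*λ^2 + ...; c4 = 66378641472/347112799853.
S_5 = c4*λ/(S_4 - 1) = 1 + (3250836/3843953)*λ + ...; c5 = 3250836/3843953.


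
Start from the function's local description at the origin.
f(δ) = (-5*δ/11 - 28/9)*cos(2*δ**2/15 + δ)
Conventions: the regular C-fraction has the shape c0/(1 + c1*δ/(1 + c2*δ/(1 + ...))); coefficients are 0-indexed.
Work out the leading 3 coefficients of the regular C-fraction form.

Taylor coefficients (expand at 0): a_0 = -28/9, a_1 = -5/11, a_2 = 14/9.
c0 = a_0 = -28/9. Peel one level at a time: if S = 1 + c*δ/S' with S'(0) = 1, then c is the δ-coefficient of S and S' = c*δ/(S - 1).
S_1 = c0/f = 1 + (-45/308)*δ + (49457/94864)*δ^2 + ...; c1 = -45/308.
S_2 = c1*δ/(S_1 - 1) = 1 + (49457/13860)*δ + ...; c2 = 49457/13860.

The regular C-fraction coefficients are [-28/9, -45/308, 49457/13860].


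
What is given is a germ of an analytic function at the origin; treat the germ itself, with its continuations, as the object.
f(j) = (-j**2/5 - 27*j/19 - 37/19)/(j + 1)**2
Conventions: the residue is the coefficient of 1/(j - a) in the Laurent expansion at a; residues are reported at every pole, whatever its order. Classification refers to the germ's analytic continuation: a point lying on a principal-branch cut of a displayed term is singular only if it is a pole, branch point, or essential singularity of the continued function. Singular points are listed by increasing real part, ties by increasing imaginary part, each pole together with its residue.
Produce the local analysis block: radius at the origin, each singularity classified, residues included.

Denominator factor (j + 1)^2: pole of order 2 at -1, modulus 1.
The radius of convergence is the smallest modulus among the singular points: 1.
At the order-2 pole -1 set g(j) = (j - (-1))^2*f(j) = -j**2/5 - 27*j/19 - 37/19.
Order-2 pole: residue = g'(a); g'(-1) = -97/95, so the residue is -97/95.

Radius of convergence at 0: 1.
At -1: a pole of order 2; residue -97/95.


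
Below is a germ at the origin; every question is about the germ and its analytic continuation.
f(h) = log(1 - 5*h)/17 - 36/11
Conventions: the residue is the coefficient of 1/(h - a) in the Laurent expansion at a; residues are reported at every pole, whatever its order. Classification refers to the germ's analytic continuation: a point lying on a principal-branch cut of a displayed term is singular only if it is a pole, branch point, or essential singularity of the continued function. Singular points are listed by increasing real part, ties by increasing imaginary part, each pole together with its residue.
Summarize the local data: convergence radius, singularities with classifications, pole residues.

Radius of convergence at 0: 1/5.
At 1/5: a logarithmic branch point.

Branch term (1/17)*log(1 - h/(1/5)): its argument vanishes at h = 1/5, a logarithmic branch point, modulus 1/5.
The radius of convergence is the smallest modulus among the singular points: 1/5.


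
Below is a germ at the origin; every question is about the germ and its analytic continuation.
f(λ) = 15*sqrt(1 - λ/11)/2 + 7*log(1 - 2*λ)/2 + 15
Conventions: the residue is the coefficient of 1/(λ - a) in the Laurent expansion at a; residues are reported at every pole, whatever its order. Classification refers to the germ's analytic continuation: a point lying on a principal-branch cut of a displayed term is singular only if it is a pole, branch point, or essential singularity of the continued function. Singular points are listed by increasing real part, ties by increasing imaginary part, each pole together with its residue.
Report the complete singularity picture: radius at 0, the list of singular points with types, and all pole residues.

Branch term (15/2)*sqrt(1 - λ/(11)): its argument vanishes at λ = 11, a square-root branch point, modulus 11.
Branch term (7/2)*log(1 - λ/(1/2)): its argument vanishes at λ = 1/2, a logarithmic branch point, modulus 1/2.
The radius of convergence is the smallest modulus among the singular points: 1/2.
List the singular points by increasing real part (a conjugate pair: the negative imaginary part first).

Radius of convergence at 0: 1/2.
At 1/2: a logarithmic branch point.
At 11: an algebraic (square-root) branch point.
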